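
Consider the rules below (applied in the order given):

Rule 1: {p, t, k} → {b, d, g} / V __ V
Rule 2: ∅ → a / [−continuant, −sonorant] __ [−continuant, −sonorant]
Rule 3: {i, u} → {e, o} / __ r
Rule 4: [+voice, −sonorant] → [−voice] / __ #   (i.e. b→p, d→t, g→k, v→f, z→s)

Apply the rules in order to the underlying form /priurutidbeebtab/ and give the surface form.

priorudidabeebatap

Rule 1 (intervocalic voicing): /t/ is a voiceless stop between vowels /u/ and /i/, so it voices to [d]. /priurutidbeebtab/ → priurudidbeebtab.
Rule 2 (stop-cluster a-epenthesis): /d/ and /b/ form a stop–stop cluster, so [a] is inserted between them. /b/ and /t/ form a stop–stop cluster, so [a] is inserted between them. /priurudidbeebtab/ → priurudidabeebatab.
Rule 3 (pre-rhotic lowering): /u/ is a high vowel immediately before /r/, so it lowers to [o]. /priurudidabeebatab/ → priorudidabeebatab.
Rule 4 (final devoicing): /b/ is a voiced obstruent in word-final position, so it devoices to [p]. /priorudidabeebatab/ → priorudidabeebatap.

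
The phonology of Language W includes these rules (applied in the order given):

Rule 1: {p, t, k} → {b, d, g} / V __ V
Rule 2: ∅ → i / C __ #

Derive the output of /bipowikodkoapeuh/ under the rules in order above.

bibowigodkoabeuhi

Rule 1 (intervocalic voicing): /p/ is a voiceless stop between vowels /i/ and /o/, so it voices to [b]. /k/ is a voiceless stop between vowels /i/ and /o/, so it voices to [g]. /p/ is a voiceless stop between vowels /a/ and /e/, so it voices to [b]. /bipowikodkoapeuh/ → bibowigodkoabeuh.
Rule 2 (final i-epenthesis): the form ends in the consonant /h/, so [i] is inserted word-finally. /bibowigodkoabeuh/ → bibowigodkoabeuhi.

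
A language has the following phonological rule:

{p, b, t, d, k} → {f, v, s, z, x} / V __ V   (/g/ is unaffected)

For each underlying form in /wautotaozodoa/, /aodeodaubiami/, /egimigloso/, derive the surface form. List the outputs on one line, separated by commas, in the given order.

wausosaozozoa, aozeozauviami, egimigloso

/wautotaozodoa/: /t/ is a stop between vowels /u/ and /o/, so it spirantizes to the fricative [s]. /t/ is a stop between vowels /o/ and /a/, so it spirantizes to the fricative [s]. /d/ is a stop between vowels /o/ and /o/, so it spirantizes to the fricative [z]. → [wausosaozozoa].
/aodeodaubiami/: /d/ is a stop between vowels /o/ and /e/, so it spirantizes to the fricative [z]. /d/ is a stop between vowels /o/ and /a/, so it spirantizes to the fricative [z]. /b/ is a stop between vowels /u/ and /i/, so it spirantizes to the fricative [v]. → [aozeozauviami].
/egimigloso/: the rule's environment is not met; surfaces unchanged as [egimigloso].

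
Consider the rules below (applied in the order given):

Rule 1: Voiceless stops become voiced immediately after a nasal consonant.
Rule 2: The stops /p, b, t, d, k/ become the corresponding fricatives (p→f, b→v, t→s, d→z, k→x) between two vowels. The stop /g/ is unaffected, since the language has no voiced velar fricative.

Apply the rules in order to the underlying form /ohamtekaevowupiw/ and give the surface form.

ohamdexaevowufiw

Rule 1 (post-nasal voicing): /t/ is a voiceless stop immediately after the nasal /m/, so it voices to [d]. /ohamtekaevowupiw/ → ohamdekaevowupiw.
Rule 2 (intervocalic spirantization): /k/ is a stop between vowels /e/ and /a/, so it spirantizes to the fricative [x]. /p/ is a stop between vowels /u/ and /i/, so it spirantizes to the fricative [f]. /ohamdekaevowupiw/ → ohamdexaevowufiw.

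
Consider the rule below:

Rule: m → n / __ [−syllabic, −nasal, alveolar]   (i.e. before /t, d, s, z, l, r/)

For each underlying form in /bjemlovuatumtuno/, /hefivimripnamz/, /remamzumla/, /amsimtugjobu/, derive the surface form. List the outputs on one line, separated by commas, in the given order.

bjenlovuatuntuno, hefivinripnanz, remanzunla, ansintugjobu

/bjemlovuatumtuno/: /m/ precedes the alveolar consonant /l/, so it assimilates in place to [n]. /m/ precedes the alveolar consonant /t/, so it assimilates in place to [n]. → [bjenlovuatuntuno].
/hefivimripnamz/: /m/ precedes the alveolar consonant /r/, so it assimilates in place to [n]. /m/ precedes the alveolar consonant /z/, so it assimilates in place to [n]. → [hefivinripnanz].
/remamzumla/: /m/ precedes the alveolar consonant /z/, so it assimilates in place to [n]. /m/ precedes the alveolar consonant /l/, so it assimilates in place to [n]. → [remanzunla].
/amsimtugjobu/: /m/ precedes the alveolar consonant /s/, so it assimilates in place to [n]. /m/ precedes the alveolar consonant /t/, so it assimilates in place to [n]. → [ansintugjobu].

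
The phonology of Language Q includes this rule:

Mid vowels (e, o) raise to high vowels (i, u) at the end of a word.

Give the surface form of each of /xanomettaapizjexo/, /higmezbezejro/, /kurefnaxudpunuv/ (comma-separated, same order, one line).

/xanomettaapizjexo/: /o/ is a mid vowel in word-final position, so it raises to [u]. → [xanomettaapizjexu].
/higmezbezejro/: /o/ is a mid vowel in word-final position, so it raises to [u]. → [higmezbezejru].
/kurefnaxudpunuv/: the rule's environment is not met; surfaces unchanged as [kurefnaxudpunuv].

xanomettaapizjexu, higmezbezejru, kurefnaxudpunuv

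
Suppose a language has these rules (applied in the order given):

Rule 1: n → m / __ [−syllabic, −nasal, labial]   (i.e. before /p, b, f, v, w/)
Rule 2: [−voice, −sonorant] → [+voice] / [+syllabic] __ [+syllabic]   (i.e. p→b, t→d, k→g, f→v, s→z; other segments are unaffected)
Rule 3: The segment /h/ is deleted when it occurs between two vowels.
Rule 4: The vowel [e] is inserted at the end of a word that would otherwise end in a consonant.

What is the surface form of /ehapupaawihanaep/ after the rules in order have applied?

eabubaawianaepe

Rule 1 (nasal place assimilation): no segment meets the environment; /ehapupaawihanaep/ is unchanged.
Rule 2 (intervocalic voicing): /p/ is a voiceless obstruent between vowels /a/ and /u/, so it voices to [b]. /p/ is a voiceless obstruent between vowels /u/ and /a/, so it voices to [b]. /ehapupaawihanaep/ → ehabubaawihanaep.
Rule 3 (intervocalic h-deletion): /h/ occurs between vowels /e/ and /a/, so it deletes. /h/ occurs between vowels /i/ and /a/, so it deletes. /ehabubaawihanaep/ → eabubaawianaep.
Rule 4 (final e-epenthesis): the form ends in the consonant /p/, so [e] is inserted word-finally. /eabubaawianaep/ → eabubaawianaepe.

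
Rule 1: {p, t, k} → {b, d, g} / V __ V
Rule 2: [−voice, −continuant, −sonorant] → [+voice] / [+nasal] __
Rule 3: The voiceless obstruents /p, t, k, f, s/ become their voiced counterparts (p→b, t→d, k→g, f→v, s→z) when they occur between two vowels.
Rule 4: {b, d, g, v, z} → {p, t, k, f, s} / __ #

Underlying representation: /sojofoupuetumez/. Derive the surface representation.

Rule 1 (intervocalic voicing): /p/ is a voiceless stop between vowels /u/ and /u/, so it voices to [b]. /t/ is a voiceless stop between vowels /e/ and /u/, so it voices to [d]. /sojofoupuetumez/ → sojofoubuedumez.
Rule 2 (post-nasal voicing): no segment meets the environment; /sojofoubuedumez/ is unchanged.
Rule 3 (intervocalic voicing): /f/ is a voiceless obstruent between vowels /o/ and /o/, so it voices to [v]. /sojofoubuedumez/ → sojovoubuedumez.
Rule 4 (final devoicing): /z/ is a voiced obstruent in word-final position, so it devoices to [s]. /sojovoubuedumez/ → sojovoubuedumes.

sojovoubuedumes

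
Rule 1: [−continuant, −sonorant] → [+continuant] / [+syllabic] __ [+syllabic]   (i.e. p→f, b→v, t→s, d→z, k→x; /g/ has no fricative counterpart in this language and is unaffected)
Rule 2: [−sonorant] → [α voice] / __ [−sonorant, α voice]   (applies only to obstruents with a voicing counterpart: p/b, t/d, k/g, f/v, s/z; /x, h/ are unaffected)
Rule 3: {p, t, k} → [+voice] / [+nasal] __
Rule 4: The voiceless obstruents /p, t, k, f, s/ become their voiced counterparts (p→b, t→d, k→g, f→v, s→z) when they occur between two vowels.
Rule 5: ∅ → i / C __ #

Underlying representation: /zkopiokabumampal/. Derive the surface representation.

skovioxavumambali

Rule 1 (intervocalic spirantization): /p/ is a stop between vowels /o/ and /i/, so it spirantizes to the fricative [f]. /k/ is a stop between vowels /o/ and /a/, so it spirantizes to the fricative [x]. /b/ is a stop between vowels /a/ and /u/, so it spirantizes to the fricative [v]. /zkopiokabumampal/ → zkofioxavumampal.
Rule 2 (regressive voicing assimilation): /z/ precedes the voiceless obstruent /k/, so it devoices to [s] by assimilation. /zkofioxavumampal/ → skofioxavumampal.
Rule 3 (post-nasal voicing): /p/ is a voiceless stop immediately after the nasal /m/, so it voices to [b]. /skofioxavumampal/ → skofioxavumambal.
Rule 4 (intervocalic voicing): /f/ is a voiceless obstruent between vowels /o/ and /i/, so it voices to [v]. /skofioxavumambal/ → skovioxavumambal.
Rule 5 (final i-epenthesis): the form ends in the consonant /l/, so [i] is inserted word-finally. /skovioxavumambal/ → skovioxavumambali.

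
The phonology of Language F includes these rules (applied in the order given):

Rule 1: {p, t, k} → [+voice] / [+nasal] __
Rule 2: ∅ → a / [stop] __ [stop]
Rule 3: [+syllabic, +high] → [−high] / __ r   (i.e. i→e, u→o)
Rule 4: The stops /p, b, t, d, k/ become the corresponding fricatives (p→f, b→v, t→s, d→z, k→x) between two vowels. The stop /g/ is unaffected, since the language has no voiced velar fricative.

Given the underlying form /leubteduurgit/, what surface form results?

Rule 1 (post-nasal voicing): no segment meets the environment; /leubteduurgit/ is unchanged.
Rule 2 (stop-cluster a-epenthesis): /b/ and /t/ form a stop–stop cluster, so [a] is inserted between them. /leubteduurgit/ → leubateduurgit.
Rule 3 (pre-rhotic lowering): /u/ is a high vowel immediately before /r/, so it lowers to [o]. /leubateduurgit/ → leubateduorgit.
Rule 4 (intervocalic spirantization): /b/ is a stop between vowels /u/ and /a/, so it spirantizes to the fricative [v]. /t/ is a stop between vowels /a/ and /e/, so it spirantizes to the fricative [s]. /d/ is a stop between vowels /e/ and /u/, so it spirantizes to the fricative [z]. /leubateduorgit/ → leuvasezuorgit.

leuvasezuorgit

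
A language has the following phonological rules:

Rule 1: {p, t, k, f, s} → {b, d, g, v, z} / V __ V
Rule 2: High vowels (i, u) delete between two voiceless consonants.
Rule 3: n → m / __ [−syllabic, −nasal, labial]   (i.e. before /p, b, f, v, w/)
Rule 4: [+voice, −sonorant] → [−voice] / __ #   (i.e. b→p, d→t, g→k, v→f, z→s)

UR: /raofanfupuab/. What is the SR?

raovamfubuap

Rule 1 (intervocalic voicing): /f/ is a voiceless obstruent between vowels /o/ and /a/, so it voices to [v]. /p/ is a voiceless obstruent between vowels /u/ and /u/, so it voices to [b]. /raofanfupuab/ → raovanfubuab.
Rule 2 (high vowel syncope): no segment meets the environment; /raovanfubuab/ is unchanged.
Rule 3 (nasal place assimilation): /n/ precedes the labial consonant /f/, so it assimilates in place to [m]. /raovanfubuab/ → raovamfubuab.
Rule 4 (final devoicing): /b/ is a voiced obstruent in word-final position, so it devoices to [p]. /raovamfubuab/ → raovamfubuap.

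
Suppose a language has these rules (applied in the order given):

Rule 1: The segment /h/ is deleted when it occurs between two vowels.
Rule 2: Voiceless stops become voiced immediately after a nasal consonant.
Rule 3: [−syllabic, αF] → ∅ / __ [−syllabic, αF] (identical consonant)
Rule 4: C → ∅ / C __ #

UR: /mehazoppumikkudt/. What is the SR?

meazopumikud

Rule 1 (intervocalic h-deletion): /h/ occurs between vowels /e/ and /a/, so it deletes. /mehazoppumikkudt/ → meazoppumikkudt.
Rule 2 (post-nasal voicing): no segment meets the environment; /meazoppumikkudt/ is unchanged.
Rule 3 (degemination): /pp/ is a geminate; the first /p/ deletes. /kk/ is a geminate; the first /k/ deletes. /meazoppumikkudt/ → meazopumikudt.
Rule 4 (final cluster simplification): /t/ is the second consonant of a word-final cluster /dt/, so it deletes. /meazopumikudt/ → meazopumikud.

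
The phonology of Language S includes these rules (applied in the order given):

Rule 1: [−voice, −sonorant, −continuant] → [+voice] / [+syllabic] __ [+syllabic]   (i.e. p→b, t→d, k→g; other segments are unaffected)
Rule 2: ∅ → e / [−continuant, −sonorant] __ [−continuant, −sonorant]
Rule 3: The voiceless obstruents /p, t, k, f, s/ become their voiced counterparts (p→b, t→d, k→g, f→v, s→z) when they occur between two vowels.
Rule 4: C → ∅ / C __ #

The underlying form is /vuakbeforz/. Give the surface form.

Rule 1 (intervocalic voicing): no segment meets the environment; /vuakbeforz/ is unchanged.
Rule 2 (stop-cluster e-epenthesis): /k/ and /b/ form a stop–stop cluster, so [e] is inserted between them. /vuakbeforz/ → vuakebeforz.
Rule 3 (intervocalic voicing): /k/ is a voiceless obstruent between vowels /a/ and /e/, so it voices to [g]. /f/ is a voiceless obstruent between vowels /e/ and /o/, so it voices to [v]. /vuakebeforz/ → vuagebevorz.
Rule 4 (final cluster simplification): /z/ is the second consonant of a word-final cluster /rz/, so it deletes. /vuagebevorz/ → vuagebevor.

vuagebevor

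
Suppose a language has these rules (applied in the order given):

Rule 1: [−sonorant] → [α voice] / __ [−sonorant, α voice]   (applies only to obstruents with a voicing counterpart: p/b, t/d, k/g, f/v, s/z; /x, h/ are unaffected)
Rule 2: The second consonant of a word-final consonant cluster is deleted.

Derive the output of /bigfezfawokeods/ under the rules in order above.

bikfesfawokeot

Rule 1 (regressive voicing assimilation): /g/ precedes the voiceless obstruent /f/, so it devoices to [k] by assimilation. /z/ precedes the voiceless obstruent /f/, so it devoices to [s] by assimilation. /d/ precedes the voiceless obstruent /s/, so it devoices to [t] by assimilation. /bigfezfawokeods/ → bikfesfawokeots.
Rule 2 (final cluster simplification): /s/ is the second consonant of a word-final cluster /ts/, so it deletes. /bikfesfawokeots/ → bikfesfawokeot.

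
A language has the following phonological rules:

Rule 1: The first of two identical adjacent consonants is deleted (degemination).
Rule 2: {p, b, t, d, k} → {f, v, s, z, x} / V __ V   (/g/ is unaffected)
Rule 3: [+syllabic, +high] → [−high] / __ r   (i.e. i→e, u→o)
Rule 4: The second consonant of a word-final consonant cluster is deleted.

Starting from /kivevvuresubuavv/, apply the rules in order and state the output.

Rule 1 (degemination): /vv/ is a geminate; the first /v/ deletes. /vv/ is a geminate; the first /v/ deletes. /kivevvuresubuavv/ → kivevuresubuav.
Rule 2 (intervocalic spirantization): /b/ is a stop between vowels /u/ and /u/, so it spirantizes to the fricative [v]. /kivevuresubuav/ → kivevuresuvuav.
Rule 3 (pre-rhotic lowering): /u/ is a high vowel immediately before /r/, so it lowers to [o]. /kivevuresuvuav/ → kivevoresuvuav.
Rule 4 (final cluster simplification): no segment meets the environment; /kivevoresuvuav/ is unchanged.

kivevoresuvuav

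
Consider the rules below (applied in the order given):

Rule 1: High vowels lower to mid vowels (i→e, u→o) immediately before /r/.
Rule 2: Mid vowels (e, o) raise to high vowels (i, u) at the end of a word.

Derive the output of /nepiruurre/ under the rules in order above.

Rule 1 (pre-rhotic lowering): /i/ is a high vowel immediately before /r/, so it lowers to [e]. /u/ is a high vowel immediately before /r/, so it lowers to [o]. /nepiruurre/ → neperuorre.
Rule 2 (final vowel raising): /e/ is a mid vowel in word-final position, so it raises to [i]. /neperuorre/ → neperuorri.

neperuorri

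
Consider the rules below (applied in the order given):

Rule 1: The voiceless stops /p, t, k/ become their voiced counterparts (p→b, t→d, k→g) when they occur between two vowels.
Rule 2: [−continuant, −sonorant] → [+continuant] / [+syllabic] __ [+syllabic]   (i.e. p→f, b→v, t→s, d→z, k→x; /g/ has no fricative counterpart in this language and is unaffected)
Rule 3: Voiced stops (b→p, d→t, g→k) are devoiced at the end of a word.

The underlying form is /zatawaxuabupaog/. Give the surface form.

zazawaxuavuvaok

Rule 1 (intervocalic voicing): /t/ is a voiceless stop between vowels /a/ and /a/, so it voices to [d]. /p/ is a voiceless stop between vowels /u/ and /a/, so it voices to [b]. /zatawaxuabupaog/ → zadawaxuabubaog.
Rule 2 (intervocalic spirantization): /d/ is a stop between vowels /a/ and /a/, so it spirantizes to the fricative [z]. /b/ is a stop between vowels /a/ and /u/, so it spirantizes to the fricative [v]. /b/ is a stop between vowels /u/ and /a/, so it spirantizes to the fricative [v]. /zadawaxuabubaog/ → zazawaxuavuvaog.
Rule 3 (final devoicing): /g/ is a voiced stop in word-final position, so it devoices to [k]. /zazawaxuavuvaog/ → zazawaxuavuvaok.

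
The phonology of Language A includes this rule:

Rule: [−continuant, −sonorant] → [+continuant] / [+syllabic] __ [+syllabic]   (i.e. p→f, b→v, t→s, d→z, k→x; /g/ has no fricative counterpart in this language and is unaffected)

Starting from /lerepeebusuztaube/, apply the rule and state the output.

/p/ is a stop between vowels /e/ and /e/, so it spirantizes to the fricative [f].
/b/ is a stop between vowels /e/ and /u/, so it spirantizes to the fricative [v].
/b/ is a stop between vowels /u/ and /e/, so it spirantizes to the fricative [v].
The other instance of /t/ does not occur in the required environment and remains unchanged.
Surface form: [lerefeevusuztauve].

lerefeevusuztauve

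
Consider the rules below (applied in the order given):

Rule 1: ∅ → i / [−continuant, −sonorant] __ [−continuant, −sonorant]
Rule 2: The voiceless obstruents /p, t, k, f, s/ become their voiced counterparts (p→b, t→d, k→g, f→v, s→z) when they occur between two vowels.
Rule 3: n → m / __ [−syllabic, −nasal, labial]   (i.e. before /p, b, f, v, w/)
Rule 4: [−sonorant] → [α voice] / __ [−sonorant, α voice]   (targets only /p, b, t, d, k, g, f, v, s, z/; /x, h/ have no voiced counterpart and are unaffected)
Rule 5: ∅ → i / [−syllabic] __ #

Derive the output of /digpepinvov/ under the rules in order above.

digibebimvovi

Rule 1 (stop-cluster i-epenthesis): /g/ and /p/ form a stop–stop cluster, so [i] is inserted between them. /digpepinvov/ → digipepinvov.
Rule 2 (intervocalic voicing): /p/ is a voiceless obstruent between vowels /i/ and /e/, so it voices to [b]. /p/ is a voiceless obstruent between vowels /e/ and /i/, so it voices to [b]. /digipepinvov/ → digibebinvov.
Rule 3 (nasal place assimilation): /n/ precedes the labial consonant /v/, so it assimilates in place to [m]. /digibebinvov/ → digibebimvov.
Rule 4 (regressive voicing assimilation): no segment meets the environment; /digibebimvov/ is unchanged.
Rule 5 (final i-epenthesis): the form ends in the consonant /v/, so [i] is inserted word-finally. /digibebimvov/ → digibebimvovi.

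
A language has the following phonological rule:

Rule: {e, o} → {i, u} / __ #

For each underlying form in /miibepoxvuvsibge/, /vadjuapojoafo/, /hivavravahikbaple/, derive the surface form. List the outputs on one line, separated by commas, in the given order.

miibepoxvuvsibgi, vadjuapojoafu, hivavravahikbapli

/miibepoxvuvsibge/: /e/ is a mid vowel in word-final position, so it raises to [i]. → [miibepoxvuvsibgi].
/vadjuapojoafo/: /o/ is a mid vowel in word-final position, so it raises to [u]. → [vadjuapojoafu].
/hivavravahikbaple/: /e/ is a mid vowel in word-final position, so it raises to [i]. → [hivavravahikbapli].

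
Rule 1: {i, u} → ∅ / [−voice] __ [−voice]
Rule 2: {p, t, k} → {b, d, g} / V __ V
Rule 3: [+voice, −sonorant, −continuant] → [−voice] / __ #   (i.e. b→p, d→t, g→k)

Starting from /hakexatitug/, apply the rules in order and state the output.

Rule 1 (high vowel syncope): /i/ is a high vowel flanked by voiceless consonants /t/ and /t/, so it deletes. /hakexatitug/ → hakexattug.
Rule 2 (intervocalic voicing): /k/ is a voiceless stop between vowels /a/ and /e/, so it voices to [g]. /hakexattug/ → hagexattug.
Rule 3 (final devoicing): /g/ is a voiced stop in word-final position, so it devoices to [k]. /hagexattug/ → hagexattuk.

hagexattuk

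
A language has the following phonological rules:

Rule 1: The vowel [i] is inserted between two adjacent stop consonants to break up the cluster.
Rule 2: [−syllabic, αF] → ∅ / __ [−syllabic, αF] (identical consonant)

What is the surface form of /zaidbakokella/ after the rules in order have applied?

zaidibakokela

Rule 1 (stop-cluster i-epenthesis): /d/ and /b/ form a stop–stop cluster, so [i] is inserted between them. /zaidbakokella/ → zaidibakokella.
Rule 2 (degemination): /ll/ is a geminate; the first /l/ deletes. /zaidibakokella/ → zaidibakokela.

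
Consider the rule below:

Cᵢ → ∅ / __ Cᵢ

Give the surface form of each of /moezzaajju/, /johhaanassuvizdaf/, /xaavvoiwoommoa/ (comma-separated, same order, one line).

/moezzaajju/: /zz/ is a geminate; the first /z/ deletes. /jj/ is a geminate; the first /j/ deletes. → [moezaaju].
/johhaanassuvizdaf/: /hh/ is a geminate; the first /h/ deletes. /ss/ is a geminate; the first /s/ deletes. → [johaanasuvizdaf].
/xaavvoiwoommoa/: /vv/ is a geminate; the first /v/ deletes. /mm/ is a geminate; the first /m/ deletes. → [xaavoiwoomoa].

moezaaju, johaanasuvizdaf, xaavoiwoomoa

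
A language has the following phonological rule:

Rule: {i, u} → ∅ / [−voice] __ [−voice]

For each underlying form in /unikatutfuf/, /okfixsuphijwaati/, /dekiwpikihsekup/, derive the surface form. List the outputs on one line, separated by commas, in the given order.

/unikatutfuf/: /u/ is a high vowel flanked by voiceless consonants /t/ and /t/, so it deletes. /u/ is a high vowel flanked by voiceless consonants /f/ and /f/, so it deletes. → [unikattff].
/okfixsuphijwaati/: /i/ is a high vowel flanked by voiceless consonants /f/ and /x/, so it deletes. /u/ is a high vowel flanked by voiceless consonants /s/ and /p/, so it deletes. → [okfxsphijwaati].
/dekiwpikihsekup/: /i/ is a high vowel flanked by voiceless consonants /p/ and /k/, so it deletes. /i/ is a high vowel flanked by voiceless consonants /k/ and /h/, so it deletes. /u/ is a high vowel flanked by voiceless consonants /k/ and /p/, so it deletes. → [dekiwpkhsekp].

unikattff, okfxsphijwaati, dekiwpkhsekp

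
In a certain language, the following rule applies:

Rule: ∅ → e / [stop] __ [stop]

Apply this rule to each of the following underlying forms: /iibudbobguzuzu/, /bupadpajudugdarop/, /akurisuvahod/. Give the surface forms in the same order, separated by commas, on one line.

iibudebobeguzuzu, bupadepajudugedarop, akurisuvahod

/iibudbobguzuzu/: /d/ and /b/ form a stop–stop cluster, so [e] is inserted between them. /b/ and /g/ form a stop–stop cluster, so [e] is inserted between them. → [iibudebobeguzuzu].
/bupadpajudugdarop/: /d/ and /p/ form a stop–stop cluster, so [e] is inserted between them. /g/ and /d/ form a stop–stop cluster, so [e] is inserted between them. → [bupadepajudugedarop].
/akurisuvahod/: the rule's environment is not met; surfaces unchanged as [akurisuvahod].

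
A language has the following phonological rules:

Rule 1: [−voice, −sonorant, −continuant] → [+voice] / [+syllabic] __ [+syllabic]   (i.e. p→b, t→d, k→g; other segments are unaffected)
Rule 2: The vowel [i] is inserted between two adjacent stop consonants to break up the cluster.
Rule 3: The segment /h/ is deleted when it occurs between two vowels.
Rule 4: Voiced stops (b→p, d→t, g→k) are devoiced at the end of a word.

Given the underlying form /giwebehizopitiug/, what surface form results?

giwebeizobidiuk

Rule 1 (intervocalic voicing): /p/ is a voiceless stop between vowels /o/ and /i/, so it voices to [b]. /t/ is a voiceless stop between vowels /i/ and /i/, so it voices to [d]. /giwebehizopitiug/ → giwebehizobidiug.
Rule 2 (stop-cluster i-epenthesis): no segment meets the environment; /giwebehizobidiug/ is unchanged.
Rule 3 (intervocalic h-deletion): /h/ occurs between vowels /e/ and /i/, so it deletes. /giwebehizobidiug/ → giwebeizobidiug.
Rule 4 (final devoicing): /g/ is a voiced stop in word-final position, so it devoices to [k]. /giwebeizobidiug/ → giwebeizobidiuk.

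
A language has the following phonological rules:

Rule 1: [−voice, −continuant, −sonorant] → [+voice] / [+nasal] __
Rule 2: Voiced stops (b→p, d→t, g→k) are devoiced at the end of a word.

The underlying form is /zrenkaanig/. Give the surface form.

Rule 1 (post-nasal voicing): /k/ is a voiceless stop immediately after the nasal /n/, so it voices to [g]. /zrenkaanig/ → zrengaanig.
Rule 2 (final devoicing): /g/ is a voiced stop in word-final position, so it devoices to [k]. /zrengaanig/ → zrengaanik.

zrengaanik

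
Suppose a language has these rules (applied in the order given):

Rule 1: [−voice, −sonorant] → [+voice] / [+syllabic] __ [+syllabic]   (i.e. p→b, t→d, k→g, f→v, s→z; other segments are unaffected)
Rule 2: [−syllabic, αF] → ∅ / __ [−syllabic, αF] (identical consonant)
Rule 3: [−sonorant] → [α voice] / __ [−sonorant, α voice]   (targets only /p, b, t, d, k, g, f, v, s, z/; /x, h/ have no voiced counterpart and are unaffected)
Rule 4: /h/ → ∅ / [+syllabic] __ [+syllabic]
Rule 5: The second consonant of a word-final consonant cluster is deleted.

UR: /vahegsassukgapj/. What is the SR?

Rule 1 (intervocalic voicing): no segment meets the environment; /vahegsassukgapj/ is unchanged.
Rule 2 (degemination): /ss/ is a geminate; the first /s/ deletes. /vahegsassukgapj/ → vahegsasukgapj.
Rule 3 (regressive voicing assimilation): /g/ precedes the voiceless obstruent /s/, so it devoices to [k] by assimilation. /k/ precedes the voiced obstruent /g/, so it voices to [g] by assimilation. /vahegsasukgapj/ → vaheksasuggapj.
Rule 4 (intervocalic h-deletion): /h/ occurs between vowels /a/ and /e/, so it deletes. /vaheksasuggapj/ → vaeksasuggapj.
Rule 5 (final cluster simplification): /j/ is the second consonant of a word-final cluster /pj/, so it deletes. /vaeksasuggapj/ → vaeksasuggap.

vaeksasuggap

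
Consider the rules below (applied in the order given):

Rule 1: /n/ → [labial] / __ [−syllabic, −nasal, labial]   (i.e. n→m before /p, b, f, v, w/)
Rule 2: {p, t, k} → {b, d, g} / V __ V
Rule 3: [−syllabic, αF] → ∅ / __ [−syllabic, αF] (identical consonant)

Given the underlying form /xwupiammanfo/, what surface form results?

Rule 1 (nasal place assimilation): /n/ precedes the labial consonant /f/, so it assimilates in place to [m]. /xwupiammanfo/ → xwupiammamfo.
Rule 2 (intervocalic voicing): /p/ is a voiceless stop between vowels /u/ and /i/, so it voices to [b]. /xwupiammamfo/ → xwubiammamfo.
Rule 3 (degemination): /mm/ is a geminate; the first /m/ deletes. /xwubiammamfo/ → xwubiamamfo.

xwubiamamfo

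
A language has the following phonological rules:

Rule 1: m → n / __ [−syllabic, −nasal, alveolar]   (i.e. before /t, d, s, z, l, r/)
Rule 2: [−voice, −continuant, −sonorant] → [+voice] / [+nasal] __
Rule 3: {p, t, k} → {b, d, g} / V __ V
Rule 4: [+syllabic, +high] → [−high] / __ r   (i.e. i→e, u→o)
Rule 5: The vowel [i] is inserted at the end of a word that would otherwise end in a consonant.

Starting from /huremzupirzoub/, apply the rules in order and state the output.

horenzuberzoubi

Rule 1 (nasal place assimilation): /m/ precedes the alveolar consonant /z/, so it assimilates in place to [n]. /huremzupirzoub/ → hurenzupirzoub.
Rule 2 (post-nasal voicing): no segment meets the environment; /hurenzupirzoub/ is unchanged.
Rule 3 (intervocalic voicing): /p/ is a voiceless stop between vowels /u/ and /i/, so it voices to [b]. /hurenzupirzoub/ → hurenzubirzoub.
Rule 4 (pre-rhotic lowering): /u/ is a high vowel immediately before /r/, so it lowers to [o]. /i/ is a high vowel immediately before /r/, so it lowers to [e]. /hurenzubirzoub/ → horenzuberzoub.
Rule 5 (final i-epenthesis): the form ends in the consonant /b/, so [i] is inserted word-finally. /horenzuberzoub/ → horenzuberzoubi.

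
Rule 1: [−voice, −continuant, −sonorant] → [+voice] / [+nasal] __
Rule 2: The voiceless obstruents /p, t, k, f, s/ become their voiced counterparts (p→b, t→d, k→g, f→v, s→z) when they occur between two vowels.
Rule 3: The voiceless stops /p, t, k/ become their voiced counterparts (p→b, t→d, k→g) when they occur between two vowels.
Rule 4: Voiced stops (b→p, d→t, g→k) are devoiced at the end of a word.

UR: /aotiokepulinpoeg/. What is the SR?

Rule 1 (post-nasal voicing): /p/ is a voiceless stop immediately after the nasal /n/, so it voices to [b]. /aotiokepulinpoeg/ → aotiokepulinboeg.
Rule 2 (intervocalic voicing): /t/ is a voiceless obstruent between vowels /o/ and /i/, so it voices to [d]. /k/ is a voiceless obstruent between vowels /o/ and /e/, so it voices to [g]. /p/ is a voiceless obstruent between vowels /e/ and /u/, so it voices to [b]. /aotiokepulinboeg/ → aodiogebulinboeg.
Rule 3 (intervocalic voicing): no segment meets the environment; /aodiogebulinboeg/ is unchanged.
Rule 4 (final devoicing): /g/ is a voiced stop in word-final position, so it devoices to [k]. /aodiogebulinboeg/ → aodiogebulinboek.

aodiogebulinboek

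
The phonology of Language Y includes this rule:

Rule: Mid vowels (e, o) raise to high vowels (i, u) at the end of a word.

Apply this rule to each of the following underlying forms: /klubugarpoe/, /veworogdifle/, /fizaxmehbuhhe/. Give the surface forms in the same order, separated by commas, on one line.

/klubugarpoe/: /e/ is a mid vowel in word-final position, so it raises to [i]. → [klubugarpoi].
/veworogdifle/: /e/ is a mid vowel in word-final position, so it raises to [i]. → [veworogdifli].
/fizaxmehbuhhe/: /e/ is a mid vowel in word-final position, so it raises to [i]. → [fizaxmehbuhhi].

klubugarpoi, veworogdifli, fizaxmehbuhhi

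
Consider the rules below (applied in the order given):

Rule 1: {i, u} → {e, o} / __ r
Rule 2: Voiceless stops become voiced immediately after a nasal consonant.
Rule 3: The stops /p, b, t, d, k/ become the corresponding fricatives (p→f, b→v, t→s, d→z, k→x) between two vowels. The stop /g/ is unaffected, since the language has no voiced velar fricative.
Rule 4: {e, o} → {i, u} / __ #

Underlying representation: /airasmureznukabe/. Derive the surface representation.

aerasmoreznuxavi

Rule 1 (pre-rhotic lowering): /i/ is a high vowel immediately before /r/, so it lowers to [e]. /u/ is a high vowel immediately before /r/, so it lowers to [o]. /airasmureznukabe/ → aerasmoreznukabe.
Rule 2 (post-nasal voicing): no segment meets the environment; /aerasmoreznukabe/ is unchanged.
Rule 3 (intervocalic spirantization): /k/ is a stop between vowels /u/ and /a/, so it spirantizes to the fricative [x]. /b/ is a stop between vowels /a/ and /e/, so it spirantizes to the fricative [v]. /aerasmoreznukabe/ → aerasmoreznuxave.
Rule 4 (final vowel raising): /e/ is a mid vowel in word-final position, so it raises to [i]. /aerasmoreznuxave/ → aerasmoreznuxavi.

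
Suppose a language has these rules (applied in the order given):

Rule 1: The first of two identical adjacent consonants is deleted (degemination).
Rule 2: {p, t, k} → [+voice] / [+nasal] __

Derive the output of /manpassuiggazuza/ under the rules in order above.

Rule 1 (degemination): /ss/ is a geminate; the first /s/ deletes. /gg/ is a geminate; the first /g/ deletes. /manpassuiggazuza/ → manpasuigazuza.
Rule 2 (post-nasal voicing): /p/ is a voiceless stop immediately after the nasal /n/, so it voices to [b]. /manpasuigazuza/ → manbasuigazuza.

manbasuigazuza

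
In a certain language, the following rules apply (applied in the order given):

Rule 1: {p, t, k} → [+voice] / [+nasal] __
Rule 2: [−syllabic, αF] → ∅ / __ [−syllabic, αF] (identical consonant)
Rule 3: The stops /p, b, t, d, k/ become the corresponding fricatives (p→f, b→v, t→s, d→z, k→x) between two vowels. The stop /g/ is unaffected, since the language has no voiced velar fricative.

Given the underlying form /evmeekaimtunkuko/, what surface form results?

evmeexaimdunguxo

Rule 1 (post-nasal voicing): /t/ is a voiceless stop immediately after the nasal /m/, so it voices to [d]. /k/ is a voiceless stop immediately after the nasal /n/, so it voices to [g]. /evmeekaimtunkuko/ → evmeekaimdunguko.
Rule 2 (degemination): no segment meets the environment; /evmeekaimdunguko/ is unchanged.
Rule 3 (intervocalic spirantization): /k/ is a stop between vowels /e/ and /a/, so it spirantizes to the fricative [x]. /k/ is a stop between vowels /u/ and /o/, so it spirantizes to the fricative [x]. /evmeekaimdunguko/ → evmeexaimdunguxo.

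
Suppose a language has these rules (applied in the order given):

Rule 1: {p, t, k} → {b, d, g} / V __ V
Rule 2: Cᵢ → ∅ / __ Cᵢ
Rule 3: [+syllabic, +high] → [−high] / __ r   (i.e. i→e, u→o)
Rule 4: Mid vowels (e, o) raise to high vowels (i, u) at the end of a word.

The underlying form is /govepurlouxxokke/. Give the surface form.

goveborlouxoki

Rule 1 (intervocalic voicing): /p/ is a voiceless stop between vowels /e/ and /u/, so it voices to [b]. /govepurlouxxokke/ → goveburlouxxokke.
Rule 2 (degemination): /xx/ is a geminate; the first /x/ deletes. /kk/ is a geminate; the first /k/ deletes. /goveburlouxxokke/ → goveburlouxoke.
Rule 3 (pre-rhotic lowering): /u/ is a high vowel immediately before /r/, so it lowers to [o]. /goveburlouxoke/ → goveborlouxoke.
Rule 4 (final vowel raising): /e/ is a mid vowel in word-final position, so it raises to [i]. /goveborlouxoke/ → goveborlouxoki.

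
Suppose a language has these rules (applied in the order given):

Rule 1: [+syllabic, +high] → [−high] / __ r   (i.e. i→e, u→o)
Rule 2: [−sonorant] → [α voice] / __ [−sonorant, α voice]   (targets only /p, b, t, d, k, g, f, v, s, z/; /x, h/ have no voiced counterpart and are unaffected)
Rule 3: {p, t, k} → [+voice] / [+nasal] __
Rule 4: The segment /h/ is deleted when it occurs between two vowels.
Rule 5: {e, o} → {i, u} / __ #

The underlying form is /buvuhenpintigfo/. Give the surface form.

buvuenbindikfu

Rule 1 (pre-rhotic lowering): no segment meets the environment; /buvuhenpintigfo/ is unchanged.
Rule 2 (regressive voicing assimilation): /g/ precedes the voiceless obstruent /f/, so it devoices to [k] by assimilation. /buvuhenpintigfo/ → buvuhenpintikfo.
Rule 3 (post-nasal voicing): /p/ is a voiceless stop immediately after the nasal /n/, so it voices to [b]. /t/ is a voiceless stop immediately after the nasal /n/, so it voices to [d]. /buvuhenpintikfo/ → buvuhenbindikfo.
Rule 4 (intervocalic h-deletion): /h/ occurs between vowels /u/ and /e/, so it deletes. /buvuhenbindikfo/ → buvuenbindikfo.
Rule 5 (final vowel raising): /o/ is a mid vowel in word-final position, so it raises to [u]. /buvuenbindikfo/ → buvuenbindikfu.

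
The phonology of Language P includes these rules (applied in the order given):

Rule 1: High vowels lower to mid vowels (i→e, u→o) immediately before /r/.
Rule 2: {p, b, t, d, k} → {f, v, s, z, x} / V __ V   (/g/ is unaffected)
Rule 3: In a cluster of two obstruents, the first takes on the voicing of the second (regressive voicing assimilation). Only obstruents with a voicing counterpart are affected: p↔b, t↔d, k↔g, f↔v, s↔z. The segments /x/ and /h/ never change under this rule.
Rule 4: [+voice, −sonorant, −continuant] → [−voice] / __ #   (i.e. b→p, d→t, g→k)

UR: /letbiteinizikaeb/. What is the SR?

Rule 1 (pre-rhotic lowering): no segment meets the environment; /letbiteinizikaeb/ is unchanged.
Rule 2 (intervocalic spirantization): /t/ is a stop between vowels /i/ and /e/, so it spirantizes to the fricative [s]. /k/ is a stop between vowels /i/ and /a/, so it spirantizes to the fricative [x]. /letbiteinizikaeb/ → letbiseinizixaeb.
Rule 3 (regressive voicing assimilation): /t/ precedes the voiced obstruent /b/, so it voices to [d] by assimilation. /letbiseinizixaeb/ → ledbiseinizixaeb.
Rule 4 (final devoicing): /b/ is a voiced stop in word-final position, so it devoices to [p]. /ledbiseinizixaeb/ → ledbiseinizixaep.

ledbiseinizixaep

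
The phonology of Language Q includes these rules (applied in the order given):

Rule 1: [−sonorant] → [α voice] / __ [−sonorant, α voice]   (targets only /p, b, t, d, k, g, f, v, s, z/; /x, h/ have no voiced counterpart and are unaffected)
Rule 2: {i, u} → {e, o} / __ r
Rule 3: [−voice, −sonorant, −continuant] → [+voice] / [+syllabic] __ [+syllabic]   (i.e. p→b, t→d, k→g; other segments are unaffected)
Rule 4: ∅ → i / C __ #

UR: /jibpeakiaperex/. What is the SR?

jippeagiaberexi

Rule 1 (regressive voicing assimilation): /b/ precedes the voiceless obstruent /p/, so it devoices to [p] by assimilation. /jibpeakiaperex/ → jippeakiaperex.
Rule 2 (pre-rhotic lowering): no segment meets the environment; /jippeakiaperex/ is unchanged.
Rule 3 (intervocalic voicing): /k/ is a voiceless stop between vowels /a/ and /i/, so it voices to [g]. /p/ is a voiceless stop between vowels /a/ and /e/, so it voices to [b]. /jippeakiaperex/ → jippeagiaberex.
Rule 4 (final i-epenthesis): the form ends in the consonant /x/, so [i] is inserted word-finally. /jippeagiaberex/ → jippeagiaberexi.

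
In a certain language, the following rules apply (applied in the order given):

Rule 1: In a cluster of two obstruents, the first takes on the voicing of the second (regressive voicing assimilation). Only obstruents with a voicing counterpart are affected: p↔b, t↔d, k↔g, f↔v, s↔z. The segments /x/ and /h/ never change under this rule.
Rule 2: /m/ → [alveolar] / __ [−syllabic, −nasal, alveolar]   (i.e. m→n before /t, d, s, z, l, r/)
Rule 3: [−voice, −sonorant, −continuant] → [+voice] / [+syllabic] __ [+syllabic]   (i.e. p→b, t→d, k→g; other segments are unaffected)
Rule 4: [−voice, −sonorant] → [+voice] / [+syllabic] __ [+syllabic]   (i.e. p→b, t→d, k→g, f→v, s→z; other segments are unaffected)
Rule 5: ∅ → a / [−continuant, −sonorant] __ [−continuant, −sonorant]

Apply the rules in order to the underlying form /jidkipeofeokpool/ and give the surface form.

Rule 1 (regressive voicing assimilation): /d/ precedes the voiceless obstruent /k/, so it devoices to [t] by assimilation. /jidkipeofeokpool/ → jitkipeofeokpool.
Rule 2 (nasal place assimilation): no segment meets the environment; /jitkipeofeokpool/ is unchanged.
Rule 3 (intervocalic voicing): /p/ is a voiceless stop between vowels /i/ and /e/, so it voices to [b]. /jitkipeofeokpool/ → jitkibeofeokpool.
Rule 4 (intervocalic voicing): /f/ is a voiceless obstruent between vowels /o/ and /e/, so it voices to [v]. /jitkibeofeokpool/ → jitkibeoveokpool.
Rule 5 (stop-cluster a-epenthesis): /t/ and /k/ form a stop–stop cluster, so [a] is inserted between them. /k/ and /p/ form a stop–stop cluster, so [a] is inserted between them. /jitkibeoveokpool/ → jitakibeoveokapool.

jitakibeoveokapool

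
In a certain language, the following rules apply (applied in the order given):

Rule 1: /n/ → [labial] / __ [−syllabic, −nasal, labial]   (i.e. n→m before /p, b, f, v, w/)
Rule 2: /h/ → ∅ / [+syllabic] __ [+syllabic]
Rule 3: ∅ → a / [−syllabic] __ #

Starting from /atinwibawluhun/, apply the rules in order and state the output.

atimwibawluuna

Rule 1 (nasal place assimilation): /n/ precedes the labial consonant /w/, so it assimilates in place to [m]. /atinwibawluhun/ → atimwibawluhun.
Rule 2 (intervocalic h-deletion): /h/ occurs between vowels /u/ and /u/, so it deletes. /atimwibawluhun/ → atimwibawluun.
Rule 3 (final a-epenthesis): the form ends in the consonant /n/, so [a] is inserted word-finally. /atimwibawluun/ → atimwibawluuna.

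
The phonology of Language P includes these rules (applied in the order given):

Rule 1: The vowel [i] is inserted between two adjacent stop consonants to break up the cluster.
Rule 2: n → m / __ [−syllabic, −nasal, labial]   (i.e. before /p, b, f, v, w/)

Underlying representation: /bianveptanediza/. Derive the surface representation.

Rule 1 (stop-cluster i-epenthesis): /p/ and /t/ form a stop–stop cluster, so [i] is inserted between them. /bianveptanediza/ → bianvepitanediza.
Rule 2 (nasal place assimilation): /n/ precedes the labial consonant /v/, so it assimilates in place to [m]. /bianvepitanediza/ → biamvepitanediza.

biamvepitanediza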